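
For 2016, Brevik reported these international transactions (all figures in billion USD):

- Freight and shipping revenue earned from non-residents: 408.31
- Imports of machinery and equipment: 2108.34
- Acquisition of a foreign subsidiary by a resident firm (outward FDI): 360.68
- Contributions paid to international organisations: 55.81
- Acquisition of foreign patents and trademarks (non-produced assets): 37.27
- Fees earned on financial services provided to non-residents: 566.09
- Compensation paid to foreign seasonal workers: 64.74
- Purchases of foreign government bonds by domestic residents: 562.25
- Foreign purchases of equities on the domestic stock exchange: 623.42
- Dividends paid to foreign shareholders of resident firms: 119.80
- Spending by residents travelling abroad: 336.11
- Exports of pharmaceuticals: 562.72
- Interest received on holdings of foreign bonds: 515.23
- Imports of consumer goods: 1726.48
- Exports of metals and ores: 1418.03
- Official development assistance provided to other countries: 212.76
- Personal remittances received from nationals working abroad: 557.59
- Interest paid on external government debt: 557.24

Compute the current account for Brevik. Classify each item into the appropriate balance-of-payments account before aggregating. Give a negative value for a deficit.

-1153.31

Goods: 1418.03 - 1726.48 - 2108.34 + 562.72 = -1854.07
Services: -336.11 + 408.31 + 566.09 = 638.29
Primary income: -64.74 - 557.24 + 515.23 - 119.80 = -226.55
Secondary income: 557.59 - 212.76 - 55.81 = 289.02
Current account = (-1854.07) + 638.29 + (-226.55) + 289.02 = -1153.31
(Excluded from the current account — financial account: acquisition of a foreign subsidiary by a resident firm (outward FDI) 360.68, purchases of foreign government bonds by domestic residents 562.25, foreign purchases of equities on the domestic stock exchange 623.42; capital account: acquisition of foreign patents and trademarks (non-produced assets) 37.27.)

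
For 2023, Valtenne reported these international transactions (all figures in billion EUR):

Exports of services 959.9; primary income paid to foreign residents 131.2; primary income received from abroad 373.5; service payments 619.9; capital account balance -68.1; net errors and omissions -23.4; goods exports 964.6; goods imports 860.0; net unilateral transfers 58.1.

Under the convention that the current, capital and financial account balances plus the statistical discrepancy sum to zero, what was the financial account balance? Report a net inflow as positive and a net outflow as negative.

Goods balance = 964.6 - 860.0 = 104.6
Services balance = 959.9 - 619.9 = 340.0
Trade balance (goods + services) = 104.6 + 340.0 = 444.6
Net primary income = 373.5 - 131.2 = 242.3
Net secondary income = 58.1
Current account = 444.6 + 242.3 + 58.1 = 745.0
Financial account = -(745.0 + (-68.1) + (-23.4)) = -653.5

-653.5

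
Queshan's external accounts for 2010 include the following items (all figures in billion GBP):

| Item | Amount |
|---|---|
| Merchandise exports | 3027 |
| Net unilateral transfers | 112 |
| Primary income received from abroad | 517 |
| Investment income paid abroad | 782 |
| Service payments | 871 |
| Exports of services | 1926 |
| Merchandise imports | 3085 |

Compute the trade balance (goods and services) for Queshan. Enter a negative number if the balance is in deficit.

997

Goods balance = 3027 - 3085 = -58
Services balance = 1926 - 871 = 1055
Trade balance (goods + services) = -58 + 1055 = 997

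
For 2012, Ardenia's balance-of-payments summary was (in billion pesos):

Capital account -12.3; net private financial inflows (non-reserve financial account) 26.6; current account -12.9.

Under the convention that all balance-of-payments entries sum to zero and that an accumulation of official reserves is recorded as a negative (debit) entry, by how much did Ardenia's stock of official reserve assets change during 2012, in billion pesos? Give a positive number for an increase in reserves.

Official reserve transactions balance = -((-12.9) + (-12.3) + 26.6) = -1.4
An accumulation of reserves is recorded as a debit (negative entry), so the change in the stock of reserves is the negative of that balance.
Change in official reserves = -(-1.4) = 1.4

1.4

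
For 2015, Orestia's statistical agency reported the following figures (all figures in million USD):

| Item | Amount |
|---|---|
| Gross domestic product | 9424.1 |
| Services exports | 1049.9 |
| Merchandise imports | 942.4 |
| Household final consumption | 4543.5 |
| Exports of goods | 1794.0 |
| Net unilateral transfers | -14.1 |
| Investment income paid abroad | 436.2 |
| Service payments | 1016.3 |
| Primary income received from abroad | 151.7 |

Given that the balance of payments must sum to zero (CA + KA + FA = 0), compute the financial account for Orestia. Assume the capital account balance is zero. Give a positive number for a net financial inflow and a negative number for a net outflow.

-586.6

Goods balance = 1794.0 - 942.4 = 851.6
Services balance = 1049.9 - 1016.3 = 33.6
Trade balance (goods + services) = 851.6 + 33.6 = 885.2
Net primary income = 151.7 - 436.2 = -284.5
Net secondary income = -14.1
Current account = 885.2 + (-284.5) + (-14.1) = 586.6
Financial account = -(586.6) = -586.6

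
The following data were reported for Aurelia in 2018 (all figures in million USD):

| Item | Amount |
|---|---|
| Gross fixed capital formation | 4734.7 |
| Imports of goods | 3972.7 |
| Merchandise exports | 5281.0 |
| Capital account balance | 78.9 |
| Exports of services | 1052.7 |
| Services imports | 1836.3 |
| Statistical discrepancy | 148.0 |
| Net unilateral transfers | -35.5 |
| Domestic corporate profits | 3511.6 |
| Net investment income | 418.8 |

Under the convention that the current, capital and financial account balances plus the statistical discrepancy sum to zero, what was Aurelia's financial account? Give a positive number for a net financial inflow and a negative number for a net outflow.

Goods balance = 5281.0 - 3972.7 = 1308.3
Services balance = 1052.7 - 1836.3 = -783.6
Trade balance (goods + services) = 1308.3 + (-783.6) = 524.7
Net primary income = 418.8
Net secondary income = -35.5
Current account = 524.7 + 418.8 + (-35.5) = 908.0
Financial account = -(908.0 + 78.9 + 148.0) = -1134.9

-1134.9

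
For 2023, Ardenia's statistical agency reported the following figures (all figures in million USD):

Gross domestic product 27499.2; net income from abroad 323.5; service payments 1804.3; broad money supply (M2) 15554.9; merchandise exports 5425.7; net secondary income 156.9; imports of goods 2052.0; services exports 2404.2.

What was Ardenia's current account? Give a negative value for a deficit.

Goods balance = 5425.7 - 2052.0 = 3373.7
Services balance = 2404.2 - 1804.3 = 599.9
Trade balance (goods + services) = 3373.7 + 599.9 = 3973.6
Net primary income = 323.5
Net secondary income = 156.9
Current account = 3973.6 + 323.5 + 156.9 = 4454.0

4454.0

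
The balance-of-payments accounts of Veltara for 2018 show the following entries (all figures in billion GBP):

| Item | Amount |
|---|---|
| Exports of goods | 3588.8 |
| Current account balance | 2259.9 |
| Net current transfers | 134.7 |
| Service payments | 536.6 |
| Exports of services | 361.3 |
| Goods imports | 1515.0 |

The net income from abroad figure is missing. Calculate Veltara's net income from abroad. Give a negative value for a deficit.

Current account = goods balance + services balance + net primary income + net secondary income
Sum of the known components = 2033.2
Net income from abroad = CA - (known components) = 2259.9 - 2033.2 = 226.7

226.7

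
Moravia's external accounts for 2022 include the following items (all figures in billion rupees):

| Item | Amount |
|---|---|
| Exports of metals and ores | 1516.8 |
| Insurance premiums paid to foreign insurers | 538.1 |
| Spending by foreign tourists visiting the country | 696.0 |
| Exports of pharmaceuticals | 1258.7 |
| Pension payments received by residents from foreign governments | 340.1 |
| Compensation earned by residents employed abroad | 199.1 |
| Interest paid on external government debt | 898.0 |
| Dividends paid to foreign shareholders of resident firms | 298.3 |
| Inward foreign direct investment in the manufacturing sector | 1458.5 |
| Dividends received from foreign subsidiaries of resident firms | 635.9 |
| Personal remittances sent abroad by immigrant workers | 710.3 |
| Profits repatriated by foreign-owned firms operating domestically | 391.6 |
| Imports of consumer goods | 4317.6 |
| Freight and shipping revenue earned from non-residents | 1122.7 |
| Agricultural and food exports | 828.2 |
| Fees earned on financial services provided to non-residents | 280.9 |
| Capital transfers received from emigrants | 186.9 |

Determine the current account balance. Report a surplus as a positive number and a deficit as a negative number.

-275.5

Goods: 828.2 + 1516.8 + 1258.7 - 4317.6 = -713.9
Services: 1122.7 + 696.0 - 538.1 + 280.9 = 1561.5
Primary income: -298.3 - 898.0 + 199.1 + 635.9 - 391.6 = -752.9
Secondary income: -710.3 + 340.1 = -370.2
Current account = (-713.9) + 1561.5 + (-752.9) + (-370.2) = -275.5
(Excluded from the current account — financial account: inward foreign direct investment in the manufacturing sector 1458.5; capital account: capital transfers received from emigrants 186.9.)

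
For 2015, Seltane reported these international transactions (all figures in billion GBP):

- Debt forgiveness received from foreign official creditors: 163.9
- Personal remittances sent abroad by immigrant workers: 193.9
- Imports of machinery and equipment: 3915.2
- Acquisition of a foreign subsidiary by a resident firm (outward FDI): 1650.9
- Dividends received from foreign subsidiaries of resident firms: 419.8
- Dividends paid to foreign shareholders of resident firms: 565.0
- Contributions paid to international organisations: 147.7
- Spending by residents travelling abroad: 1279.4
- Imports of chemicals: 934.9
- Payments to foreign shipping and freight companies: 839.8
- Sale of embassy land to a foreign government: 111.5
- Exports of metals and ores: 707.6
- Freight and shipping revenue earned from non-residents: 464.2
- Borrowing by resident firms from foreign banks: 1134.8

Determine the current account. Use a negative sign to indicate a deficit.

Goods: 707.6 - 934.9 - 3915.2 = -4142.5
Services: 464.2 - 839.8 - 1279.4 = -1655.0
Primary income: 419.8 - 565.0 = -145.2
Secondary income: -193.9 - 147.7 = -341.6
Current account = (-4142.5) + (-1655.0) + (-145.2) + (-341.6) = -6284.3
(Excluded from the current account — capital account: debt forgiveness received from foreign official creditors 163.9, sale of embassy land to a foreign government 111.5; financial account: acquisition of a foreign subsidiary by a resident firm (outward FDI) 1650.9, borrowing by resident firms from foreign banks 1134.8.)

-6284.3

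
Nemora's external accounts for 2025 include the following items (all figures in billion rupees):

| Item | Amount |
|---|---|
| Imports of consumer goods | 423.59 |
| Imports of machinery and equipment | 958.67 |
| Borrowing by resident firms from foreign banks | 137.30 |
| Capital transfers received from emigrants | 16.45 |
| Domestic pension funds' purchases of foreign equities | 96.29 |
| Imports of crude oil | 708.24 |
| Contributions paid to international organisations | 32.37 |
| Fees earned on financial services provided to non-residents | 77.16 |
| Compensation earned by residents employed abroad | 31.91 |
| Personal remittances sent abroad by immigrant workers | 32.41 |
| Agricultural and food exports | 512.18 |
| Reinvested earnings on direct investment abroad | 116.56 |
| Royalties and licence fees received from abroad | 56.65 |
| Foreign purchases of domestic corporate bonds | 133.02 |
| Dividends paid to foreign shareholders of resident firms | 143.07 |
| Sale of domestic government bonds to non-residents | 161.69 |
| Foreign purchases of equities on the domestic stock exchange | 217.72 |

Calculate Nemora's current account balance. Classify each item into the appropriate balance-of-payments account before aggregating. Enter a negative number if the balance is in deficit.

Goods: -708.24 - 958.67 + 512.18 - 423.59 = -1578.32
Services: 56.65 + 77.16 = 133.81
Primary income: 116.56 + 31.91 - 143.07 = 5.40
Secondary income: -32.37 - 32.41 = -64.78
Current account = (-1578.32) + 133.81 + 5.40 + (-64.78) = -1503.89
(Excluded from the current account — financial account: borrowing by resident firms from foreign banks 137.30, domestic pension funds' purchases of foreign equities 96.29, foreign purchases of domestic corporate bonds 133.02, sale of domestic government bonds to non-residents 161.69, foreign purchases of equities on the domestic stock exchange 217.72; capital account: capital transfers received from emigrants 16.45.)

-1503.89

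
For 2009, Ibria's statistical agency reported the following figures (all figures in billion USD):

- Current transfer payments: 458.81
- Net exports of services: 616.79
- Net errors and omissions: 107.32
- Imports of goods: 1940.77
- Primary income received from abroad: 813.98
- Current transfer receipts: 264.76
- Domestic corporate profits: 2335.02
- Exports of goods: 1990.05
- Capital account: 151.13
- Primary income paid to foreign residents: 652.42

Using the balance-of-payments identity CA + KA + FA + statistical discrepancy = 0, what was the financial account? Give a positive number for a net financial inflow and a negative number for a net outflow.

-892.03

Goods balance = 1990.05 - 1940.77 = 49.28
Services balance = 616.79
Trade balance (goods + services) = 49.28 + 616.79 = 666.07
Net primary income = 813.98 - 652.42 = 161.56
Net secondary income = 264.76 - 458.81 = -194.05
Current account = 666.07 + 161.56 + (-194.05) = 633.58
Financial account = -(633.58 + 151.13 + 107.32) = -892.03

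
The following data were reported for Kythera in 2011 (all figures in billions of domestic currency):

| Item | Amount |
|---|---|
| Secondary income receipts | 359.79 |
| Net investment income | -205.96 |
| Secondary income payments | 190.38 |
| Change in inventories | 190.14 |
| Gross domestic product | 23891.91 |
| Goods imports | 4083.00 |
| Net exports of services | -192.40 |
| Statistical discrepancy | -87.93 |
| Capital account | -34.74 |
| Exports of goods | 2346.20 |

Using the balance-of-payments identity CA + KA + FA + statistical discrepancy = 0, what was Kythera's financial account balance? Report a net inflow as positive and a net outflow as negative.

2088.42

Goods balance = 2346.20 - 4083.00 = -1736.80
Services balance = -192.40
Trade balance (goods + services) = -1736.80 + (-192.40) = -1929.20
Net primary income = -205.96
Net secondary income = 359.79 - 190.38 = 169.41
Current account = -1929.20 + (-205.96) + 169.41 = -1965.75
Financial account = -(-1965.75 + (-34.74) + (-87.93)) = 2088.42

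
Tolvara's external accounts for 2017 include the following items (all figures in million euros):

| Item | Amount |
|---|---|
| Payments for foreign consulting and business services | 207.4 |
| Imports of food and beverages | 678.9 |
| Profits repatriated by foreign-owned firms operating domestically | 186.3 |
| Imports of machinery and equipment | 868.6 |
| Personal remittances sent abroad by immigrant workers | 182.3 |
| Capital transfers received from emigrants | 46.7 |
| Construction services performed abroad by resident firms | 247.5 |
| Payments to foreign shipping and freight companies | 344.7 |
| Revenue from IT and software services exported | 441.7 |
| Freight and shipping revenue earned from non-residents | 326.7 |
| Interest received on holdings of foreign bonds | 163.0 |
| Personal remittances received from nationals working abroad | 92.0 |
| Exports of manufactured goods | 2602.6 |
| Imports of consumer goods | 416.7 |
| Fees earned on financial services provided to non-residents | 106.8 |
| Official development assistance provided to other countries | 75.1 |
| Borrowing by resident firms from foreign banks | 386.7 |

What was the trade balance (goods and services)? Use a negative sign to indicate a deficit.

1209.0

Goods: -678.9 + 2602.6 - 868.6 - 416.7 = 638.4
Services: 247.5 - 207.4 + 441.7 - 344.7 + 106.8 + 326.7 = 570.6
Trade balance = 638.4 + 570.6 = 1209.0
(Excluded from the trade balance — primary income: profits repatriated by foreign-owned firms operating domestically 186.3, interest received on holdings of foreign bonds 163.0; secondary income: personal remittances sent abroad by immigrant workers 182.3, personal remittances received from nationals working abroad 92.0, official development assistance provided to other countries 75.1; capital account: capital transfers received from emigrants 46.7; financial account: borrowing by resident firms from foreign banks 386.7.)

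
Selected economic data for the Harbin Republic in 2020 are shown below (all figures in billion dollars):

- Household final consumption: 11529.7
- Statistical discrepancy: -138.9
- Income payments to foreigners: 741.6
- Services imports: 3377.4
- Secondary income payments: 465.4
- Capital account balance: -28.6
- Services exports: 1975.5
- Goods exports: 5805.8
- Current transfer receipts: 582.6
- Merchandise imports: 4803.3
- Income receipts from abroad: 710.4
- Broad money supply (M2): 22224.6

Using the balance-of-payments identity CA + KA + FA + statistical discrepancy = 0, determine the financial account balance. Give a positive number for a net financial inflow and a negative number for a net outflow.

480.9

Goods balance = 5805.8 - 4803.3 = 1002.5
Services balance = 1975.5 - 3377.4 = -1401.9
Trade balance (goods + services) = 1002.5 + (-1401.9) = -399.4
Net primary income = 710.4 - 741.6 = -31.2
Net secondary income = 582.6 - 465.4 = 117.2
Current account = -399.4 + (-31.2) + 117.2 = -313.4
Financial account = -(-313.4 + (-28.6) + (-138.9)) = 480.9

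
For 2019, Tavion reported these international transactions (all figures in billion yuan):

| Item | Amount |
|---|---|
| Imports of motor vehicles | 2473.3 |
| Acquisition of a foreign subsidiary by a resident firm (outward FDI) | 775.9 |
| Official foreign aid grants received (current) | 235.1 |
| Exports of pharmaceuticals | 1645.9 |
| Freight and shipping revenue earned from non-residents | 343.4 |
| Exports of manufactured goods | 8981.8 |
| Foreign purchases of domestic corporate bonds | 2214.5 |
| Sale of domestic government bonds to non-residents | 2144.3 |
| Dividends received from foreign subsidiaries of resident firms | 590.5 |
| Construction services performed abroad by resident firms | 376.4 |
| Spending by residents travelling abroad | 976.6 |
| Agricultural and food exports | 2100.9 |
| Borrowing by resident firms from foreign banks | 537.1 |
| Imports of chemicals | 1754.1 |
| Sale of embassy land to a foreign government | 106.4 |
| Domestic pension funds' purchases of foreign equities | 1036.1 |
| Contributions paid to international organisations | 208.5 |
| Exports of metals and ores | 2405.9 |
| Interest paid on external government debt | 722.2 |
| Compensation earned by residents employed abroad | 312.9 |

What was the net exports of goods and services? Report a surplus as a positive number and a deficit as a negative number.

Goods: -1754.1 - 2473.3 + 8981.8 + 2100.9 + 2405.9 + 1645.9 = 10907.1
Services: 343.4 + 376.4 - 976.6 = -256.8
Trade balance = 10907.1 + (-256.8) = 10650.3
(Excluded from the trade balance — financial account: acquisition of a foreign subsidiary by a resident firm (outward FDI) 775.9, foreign purchases of domestic corporate bonds 2214.5, sale of domestic government bonds to non-residents 2144.3, borrowing by resident firms from foreign banks 537.1, domestic pension funds' purchases of foreign equities 1036.1; secondary income: official foreign aid grants received (current) 235.1, contributions paid to international organisations 208.5; primary income: dividends received from foreign subsidiaries of resident firms 590.5, interest paid on external government debt 722.2, compensation earned by residents employed abroad 312.9; capital account: sale of embassy land to a foreign government 106.4.)

10650.3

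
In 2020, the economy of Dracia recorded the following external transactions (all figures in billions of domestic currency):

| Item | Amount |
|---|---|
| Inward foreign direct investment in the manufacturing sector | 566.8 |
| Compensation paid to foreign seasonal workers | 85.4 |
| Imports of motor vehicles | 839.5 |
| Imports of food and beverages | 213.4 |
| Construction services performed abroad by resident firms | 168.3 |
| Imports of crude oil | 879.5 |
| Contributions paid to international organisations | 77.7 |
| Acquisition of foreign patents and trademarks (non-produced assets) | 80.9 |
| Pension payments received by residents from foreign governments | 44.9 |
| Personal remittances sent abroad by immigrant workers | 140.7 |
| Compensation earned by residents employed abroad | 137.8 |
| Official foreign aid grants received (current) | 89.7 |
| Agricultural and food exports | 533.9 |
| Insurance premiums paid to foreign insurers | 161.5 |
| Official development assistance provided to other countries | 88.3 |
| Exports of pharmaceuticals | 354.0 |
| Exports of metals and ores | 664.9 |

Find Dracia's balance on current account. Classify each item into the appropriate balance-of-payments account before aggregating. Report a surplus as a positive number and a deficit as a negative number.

Goods: 533.9 - 879.5 + 354.0 - 213.4 - 839.5 + 664.9 = -379.6
Services: 168.3 - 161.5 = 6.8
Primary income: 137.8 - 85.4 = 52.4
Secondary income: 44.9 - 140.7 - 88.3 - 77.7 + 89.7 = -172.1
Current account = (-379.6) + 6.8 + 52.4 + (-172.1) = -492.5
(Excluded from the current account — financial account: inward foreign direct investment in the manufacturing sector 566.8; capital account: acquisition of foreign patents and trademarks (non-produced assets) 80.9.)

-492.5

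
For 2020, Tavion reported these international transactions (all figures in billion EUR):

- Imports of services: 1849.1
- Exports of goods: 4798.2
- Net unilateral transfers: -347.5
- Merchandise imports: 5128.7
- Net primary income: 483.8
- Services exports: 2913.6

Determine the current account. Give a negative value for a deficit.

870.3

Goods balance = 4798.2 - 5128.7 = -330.5
Services balance = 2913.6 - 1849.1 = 1064.5
Trade balance (goods + services) = -330.5 + 1064.5 = 734.0
Net primary income = 483.8
Net secondary income = -347.5
Current account = 734.0 + 483.8 + (-347.5) = 870.3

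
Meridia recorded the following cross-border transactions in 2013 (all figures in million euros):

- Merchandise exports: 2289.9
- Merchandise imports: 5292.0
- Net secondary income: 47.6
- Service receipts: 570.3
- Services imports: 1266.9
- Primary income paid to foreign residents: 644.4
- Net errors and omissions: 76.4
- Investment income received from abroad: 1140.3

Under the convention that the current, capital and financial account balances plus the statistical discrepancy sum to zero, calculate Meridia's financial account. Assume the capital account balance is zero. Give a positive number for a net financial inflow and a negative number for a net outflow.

Goods balance = 2289.9 - 5292.0 = -3002.1
Services balance = 570.3 - 1266.9 = -696.6
Trade balance (goods + services) = -3002.1 + (-696.6) = -3698.7
Net primary income = 1140.3 - 644.4 = 495.9
Net secondary income = 47.6
Current account = -3698.7 + 495.9 + 47.6 = -3155.2
Financial account = -(-3155.2 + 76.4) = 3078.8

3078.8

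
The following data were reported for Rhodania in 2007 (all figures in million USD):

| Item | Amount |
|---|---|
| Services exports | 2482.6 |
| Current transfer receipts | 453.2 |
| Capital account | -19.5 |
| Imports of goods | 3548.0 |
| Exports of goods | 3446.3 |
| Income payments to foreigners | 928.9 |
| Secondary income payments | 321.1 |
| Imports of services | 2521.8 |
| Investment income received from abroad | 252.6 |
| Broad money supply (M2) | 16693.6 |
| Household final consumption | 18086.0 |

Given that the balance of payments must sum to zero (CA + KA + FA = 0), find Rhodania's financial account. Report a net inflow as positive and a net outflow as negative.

704.6

Goods balance = 3446.3 - 3548.0 = -101.7
Services balance = 2482.6 - 2521.8 = -39.2
Trade balance (goods + services) = -101.7 + (-39.2) = -140.9
Net primary income = 252.6 - 928.9 = -676.3
Net secondary income = 453.2 - 321.1 = 132.1
Current account = -140.9 + (-676.3) + 132.1 = -685.1
Financial account = -(-685.1 + (-19.5)) = 704.6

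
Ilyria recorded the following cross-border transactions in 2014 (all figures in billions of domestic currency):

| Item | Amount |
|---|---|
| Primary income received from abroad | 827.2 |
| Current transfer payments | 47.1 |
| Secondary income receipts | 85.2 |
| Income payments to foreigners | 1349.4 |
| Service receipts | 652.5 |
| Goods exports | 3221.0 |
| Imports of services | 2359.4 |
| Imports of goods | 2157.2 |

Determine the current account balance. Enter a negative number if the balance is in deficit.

-1127.2

Goods balance = 3221.0 - 2157.2 = 1063.8
Services balance = 652.5 - 2359.4 = -1706.9
Trade balance (goods + services) = 1063.8 + (-1706.9) = -643.1
Net primary income = 827.2 - 1349.4 = -522.2
Net secondary income = 85.2 - 47.1 = 38.1
Current account = -643.1 + (-522.2) + 38.1 = -1127.2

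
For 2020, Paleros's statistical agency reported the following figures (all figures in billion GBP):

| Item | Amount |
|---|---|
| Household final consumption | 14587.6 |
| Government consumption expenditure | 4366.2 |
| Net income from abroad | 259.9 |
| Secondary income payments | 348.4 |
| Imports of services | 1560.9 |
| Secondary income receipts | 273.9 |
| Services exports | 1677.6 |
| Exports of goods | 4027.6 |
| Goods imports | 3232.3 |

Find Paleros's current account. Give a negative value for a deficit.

Goods balance = 4027.6 - 3232.3 = 795.3
Services balance = 1677.6 - 1560.9 = 116.7
Trade balance (goods + services) = 795.3 + 116.7 = 912.0
Net primary income = 259.9
Net secondary income = 273.9 - 348.4 = -74.5
Current account = 912.0 + 259.9 + (-74.5) = 1097.4

1097.4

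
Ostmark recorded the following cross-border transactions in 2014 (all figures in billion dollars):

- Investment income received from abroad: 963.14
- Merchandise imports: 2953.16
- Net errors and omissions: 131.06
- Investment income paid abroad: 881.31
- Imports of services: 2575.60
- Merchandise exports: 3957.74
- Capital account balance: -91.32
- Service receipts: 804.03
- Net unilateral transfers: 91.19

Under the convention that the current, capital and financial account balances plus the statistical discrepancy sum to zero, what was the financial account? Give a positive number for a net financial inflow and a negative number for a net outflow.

554.23

Goods balance = 3957.74 - 2953.16 = 1004.58
Services balance = 804.03 - 2575.60 = -1771.57
Trade balance (goods + services) = 1004.58 + (-1771.57) = -766.99
Net primary income = 963.14 - 881.31 = 81.83
Net secondary income = 91.19
Current account = -766.99 + 81.83 + 91.19 = -593.97
Financial account = -(-593.97 + (-91.32) + 131.06) = 554.23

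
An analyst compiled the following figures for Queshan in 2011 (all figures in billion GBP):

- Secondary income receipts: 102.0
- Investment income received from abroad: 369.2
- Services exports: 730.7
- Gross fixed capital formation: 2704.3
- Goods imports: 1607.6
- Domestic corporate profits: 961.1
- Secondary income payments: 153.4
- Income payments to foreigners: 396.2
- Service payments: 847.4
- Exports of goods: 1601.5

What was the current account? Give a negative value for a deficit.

-201.2

Goods balance = 1601.5 - 1607.6 = -6.1
Services balance = 730.7 - 847.4 = -116.7
Trade balance (goods + services) = -6.1 + (-116.7) = -122.8
Net primary income = 369.2 - 396.2 = -27.0
Net secondary income = 102.0 - 153.4 = -51.4
Current account = -122.8 + (-27.0) + (-51.4) = -201.2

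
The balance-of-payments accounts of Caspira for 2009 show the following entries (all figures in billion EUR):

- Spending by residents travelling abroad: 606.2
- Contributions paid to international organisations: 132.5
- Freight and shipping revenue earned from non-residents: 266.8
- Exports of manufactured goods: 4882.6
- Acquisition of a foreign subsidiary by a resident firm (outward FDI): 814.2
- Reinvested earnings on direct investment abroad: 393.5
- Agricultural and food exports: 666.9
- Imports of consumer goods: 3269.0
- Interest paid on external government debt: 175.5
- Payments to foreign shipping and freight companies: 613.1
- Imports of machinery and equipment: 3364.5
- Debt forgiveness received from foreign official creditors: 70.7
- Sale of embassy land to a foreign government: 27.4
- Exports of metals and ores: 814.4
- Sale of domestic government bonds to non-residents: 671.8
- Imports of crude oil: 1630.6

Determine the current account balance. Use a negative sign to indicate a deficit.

-2767.2

Goods: -3364.5 + 666.9 - 3269.0 + 814.4 + 4882.6 - 1630.6 = -1900.2
Services: -606.2 - 613.1 + 266.8 = -952.5
Primary income: 393.5 - 175.5 = 218.0
Secondary income: -132.5
Current account = (-1900.2) + (-952.5) + 218.0 + (-132.5) = -2767.2
(Excluded from the current account — financial account: acquisition of a foreign subsidiary by a resident firm (outward FDI) 814.2, sale of domestic government bonds to non-residents 671.8; capital account: debt forgiveness received from foreign official creditors 70.7, sale of embassy land to a foreign government 27.4.)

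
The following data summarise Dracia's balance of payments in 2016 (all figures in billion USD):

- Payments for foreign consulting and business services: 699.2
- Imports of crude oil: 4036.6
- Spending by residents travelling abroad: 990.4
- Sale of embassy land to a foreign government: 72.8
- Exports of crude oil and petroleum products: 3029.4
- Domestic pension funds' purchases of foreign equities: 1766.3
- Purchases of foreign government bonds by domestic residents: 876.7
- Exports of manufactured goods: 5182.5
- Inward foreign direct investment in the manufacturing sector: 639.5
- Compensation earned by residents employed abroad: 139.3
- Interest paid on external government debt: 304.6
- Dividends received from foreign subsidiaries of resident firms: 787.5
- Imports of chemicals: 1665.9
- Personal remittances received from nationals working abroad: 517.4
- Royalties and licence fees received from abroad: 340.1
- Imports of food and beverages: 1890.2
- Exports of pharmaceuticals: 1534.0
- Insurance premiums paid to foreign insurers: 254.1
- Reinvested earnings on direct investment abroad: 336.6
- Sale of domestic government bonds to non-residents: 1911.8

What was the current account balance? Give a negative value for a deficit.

2025.8

Goods: 5182.5 - 1665.9 + 1534.0 + 3029.4 - 4036.6 - 1890.2 = 2153.2
Services: 340.1 - 699.2 - 254.1 - 990.4 = -1603.6
Primary income: 787.5 + 139.3 + 336.6 - 304.6 = 958.8
Secondary income: 517.4
Current account = 2153.2 + (-1603.6) + 958.8 + 517.4 = 2025.8
(Excluded from the current account — capital account: sale of embassy land to a foreign government 72.8; financial account: domestic pension funds' purchases of foreign equities 1766.3, purchases of foreign government bonds by domestic residents 876.7, inward foreign direct investment in the manufacturing sector 639.5, sale of domestic government bonds to non-residents 1911.8.)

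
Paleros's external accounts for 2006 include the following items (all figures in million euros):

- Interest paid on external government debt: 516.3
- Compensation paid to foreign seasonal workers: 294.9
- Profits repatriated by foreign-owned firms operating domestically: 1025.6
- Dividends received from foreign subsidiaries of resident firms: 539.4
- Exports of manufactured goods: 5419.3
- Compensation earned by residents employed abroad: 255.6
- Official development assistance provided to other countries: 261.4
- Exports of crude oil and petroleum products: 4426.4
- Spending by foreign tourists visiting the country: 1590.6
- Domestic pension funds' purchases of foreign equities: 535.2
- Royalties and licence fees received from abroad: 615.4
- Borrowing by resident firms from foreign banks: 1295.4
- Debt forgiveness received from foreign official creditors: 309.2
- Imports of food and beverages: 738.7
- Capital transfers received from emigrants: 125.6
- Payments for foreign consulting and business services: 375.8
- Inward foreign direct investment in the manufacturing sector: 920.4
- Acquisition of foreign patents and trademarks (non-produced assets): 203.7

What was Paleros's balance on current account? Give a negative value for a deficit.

9634.0

Goods: 5419.3 + 4426.4 - 738.7 = 9107.0
Services: -375.8 + 615.4 + 1590.6 = 1830.2
Primary income: -1025.6 - 294.9 + 255.6 - 516.3 + 539.4 = -1041.8
Secondary income: -261.4
Current account = 9107.0 + 1830.2 + (-1041.8) + (-261.4) = 9634.0
(Excluded from the current account — financial account: domestic pension funds' purchases of foreign equities 535.2, borrowing by resident firms from foreign banks 1295.4, inward foreign direct investment in the manufacturing sector 920.4; capital account: debt forgiveness received from foreign official creditors 309.2, capital transfers received from emigrants 125.6, acquisition of foreign patents and trademarks (non-produced assets) 203.7.)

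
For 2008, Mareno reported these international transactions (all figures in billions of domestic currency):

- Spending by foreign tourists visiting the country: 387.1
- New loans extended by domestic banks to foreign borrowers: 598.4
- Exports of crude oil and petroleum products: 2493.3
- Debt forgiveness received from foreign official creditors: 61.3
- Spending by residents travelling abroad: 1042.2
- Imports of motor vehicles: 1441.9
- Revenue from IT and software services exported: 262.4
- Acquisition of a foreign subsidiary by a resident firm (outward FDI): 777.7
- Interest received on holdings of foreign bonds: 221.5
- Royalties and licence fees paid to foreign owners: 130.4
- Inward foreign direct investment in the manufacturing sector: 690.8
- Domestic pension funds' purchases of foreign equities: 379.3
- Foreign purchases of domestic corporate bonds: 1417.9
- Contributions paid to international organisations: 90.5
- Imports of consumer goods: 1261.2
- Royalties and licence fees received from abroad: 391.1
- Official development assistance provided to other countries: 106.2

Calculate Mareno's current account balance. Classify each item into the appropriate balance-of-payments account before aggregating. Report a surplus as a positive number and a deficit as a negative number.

Goods: 2493.3 - 1261.2 - 1441.9 = -209.8
Services: 387.1 + 391.1 - 130.4 + 262.4 - 1042.2 = -132.0
Primary income: 221.5
Secondary income: -106.2 - 90.5 = -196.7
Current account = (-209.8) + (-132.0) + 221.5 + (-196.7) = -317.0
(Excluded from the current account — financial account: new loans extended by domestic banks to foreign borrowers 598.4, acquisition of a foreign subsidiary by a resident firm (outward FDI) 777.7, inward foreign direct investment in the manufacturing sector 690.8, domestic pension funds' purchases of foreign equities 379.3, foreign purchases of domestic corporate bonds 1417.9; capital account: debt forgiveness received from foreign official creditors 61.3.)

-317.0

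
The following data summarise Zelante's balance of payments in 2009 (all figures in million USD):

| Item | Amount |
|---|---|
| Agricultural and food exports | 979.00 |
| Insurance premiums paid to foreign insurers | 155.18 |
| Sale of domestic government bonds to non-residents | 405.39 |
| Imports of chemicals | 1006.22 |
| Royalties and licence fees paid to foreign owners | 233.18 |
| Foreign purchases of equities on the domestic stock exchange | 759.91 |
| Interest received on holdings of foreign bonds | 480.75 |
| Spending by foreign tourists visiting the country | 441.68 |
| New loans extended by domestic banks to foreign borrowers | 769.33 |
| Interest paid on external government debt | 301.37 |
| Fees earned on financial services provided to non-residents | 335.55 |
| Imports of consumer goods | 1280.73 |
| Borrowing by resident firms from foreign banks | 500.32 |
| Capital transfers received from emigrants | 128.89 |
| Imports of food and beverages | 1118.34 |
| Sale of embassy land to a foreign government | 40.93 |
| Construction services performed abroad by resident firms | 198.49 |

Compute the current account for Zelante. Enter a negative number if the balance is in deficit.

Goods: -1118.34 - 1006.22 + 979.00 - 1280.73 = -2426.29
Services: -155.18 + 198.49 + 335.55 + 441.68 - 233.18 = 587.36
Primary income: -301.37 + 480.75 = 179.38
Current account = (-2426.29) + 587.36 + 179.38 = -1659.55
(Excluded from the current account — financial account: sale of domestic government bonds to non-residents 405.39, foreign purchases of equities on the domestic stock exchange 759.91, new loans extended by domestic banks to foreign borrowers 769.33, borrowing by resident firms from foreign banks 500.32; capital account: capital transfers received from emigrants 128.89, sale of embassy land to a foreign government 40.93.)

-1659.55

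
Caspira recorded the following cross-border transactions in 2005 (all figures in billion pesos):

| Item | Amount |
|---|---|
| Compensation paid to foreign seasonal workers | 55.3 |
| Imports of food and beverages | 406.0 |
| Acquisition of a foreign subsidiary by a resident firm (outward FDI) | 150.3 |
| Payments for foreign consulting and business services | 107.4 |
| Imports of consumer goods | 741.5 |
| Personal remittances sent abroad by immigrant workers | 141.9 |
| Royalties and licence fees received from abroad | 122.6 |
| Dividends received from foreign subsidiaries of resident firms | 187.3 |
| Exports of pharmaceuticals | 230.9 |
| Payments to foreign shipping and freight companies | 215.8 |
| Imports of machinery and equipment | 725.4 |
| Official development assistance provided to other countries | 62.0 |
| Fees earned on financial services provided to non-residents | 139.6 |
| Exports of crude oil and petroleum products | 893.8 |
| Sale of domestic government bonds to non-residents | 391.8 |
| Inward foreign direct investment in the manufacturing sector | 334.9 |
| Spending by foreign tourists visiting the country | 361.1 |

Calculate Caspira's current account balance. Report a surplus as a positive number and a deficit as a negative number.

-520.0

Goods: -725.4 - 406.0 + 893.8 - 741.5 + 230.9 = -748.2
Services: -107.4 + 122.6 + 139.6 - 215.8 + 361.1 = 300.1
Primary income: -55.3 + 187.3 = 132.0
Secondary income: -141.9 - 62.0 = -203.9
Current account = (-748.2) + 300.1 + 132.0 + (-203.9) = -520.0
(Excluded from the current account — financial account: acquisition of a foreign subsidiary by a resident firm (outward FDI) 150.3, sale of domestic government bonds to non-residents 391.8, inward foreign direct investment in the manufacturing sector 334.9.)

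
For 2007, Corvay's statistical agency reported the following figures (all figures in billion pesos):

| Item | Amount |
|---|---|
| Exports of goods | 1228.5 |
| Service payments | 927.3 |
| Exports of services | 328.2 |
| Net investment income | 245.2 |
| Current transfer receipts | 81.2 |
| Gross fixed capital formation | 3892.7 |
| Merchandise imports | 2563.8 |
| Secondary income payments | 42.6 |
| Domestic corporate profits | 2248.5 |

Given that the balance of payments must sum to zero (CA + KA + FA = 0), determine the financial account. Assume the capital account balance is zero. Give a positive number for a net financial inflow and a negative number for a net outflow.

1650.6

Goods balance = 1228.5 - 2563.8 = -1335.3
Services balance = 328.2 - 927.3 = -599.1
Trade balance (goods + services) = -1335.3 + (-599.1) = -1934.4
Net primary income = 245.2
Net secondary income = 81.2 - 42.6 = 38.6
Current account = -1934.4 + 245.2 + 38.6 = -1650.6
Financial account = -(-1650.6) = 1650.6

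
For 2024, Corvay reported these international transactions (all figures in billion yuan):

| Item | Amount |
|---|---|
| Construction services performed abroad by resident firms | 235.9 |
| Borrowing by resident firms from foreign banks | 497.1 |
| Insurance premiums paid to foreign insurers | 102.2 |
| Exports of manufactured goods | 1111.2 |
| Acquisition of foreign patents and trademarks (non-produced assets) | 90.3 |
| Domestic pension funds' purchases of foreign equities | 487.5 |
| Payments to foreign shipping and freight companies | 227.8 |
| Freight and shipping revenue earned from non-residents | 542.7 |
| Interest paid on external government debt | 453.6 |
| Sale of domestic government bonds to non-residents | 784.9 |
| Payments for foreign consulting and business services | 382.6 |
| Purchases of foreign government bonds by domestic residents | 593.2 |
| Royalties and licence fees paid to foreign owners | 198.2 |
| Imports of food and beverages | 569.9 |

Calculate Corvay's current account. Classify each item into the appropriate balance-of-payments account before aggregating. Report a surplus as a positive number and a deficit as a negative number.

-44.5

Goods: -569.9 + 1111.2 = 541.3
Services: 235.9 - 102.2 - 198.2 - 382.6 - 227.8 + 542.7 = -132.2
Primary income: -453.6
Current account = 541.3 + (-132.2) + (-453.6) = -44.5
(Excluded from the current account — financial account: borrowing by resident firms from foreign banks 497.1, domestic pension funds' purchases of foreign equities 487.5, sale of domestic government bonds to non-residents 784.9, purchases of foreign government bonds by domestic residents 593.2; capital account: acquisition of foreign patents and trademarks (non-produced assets) 90.3.)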